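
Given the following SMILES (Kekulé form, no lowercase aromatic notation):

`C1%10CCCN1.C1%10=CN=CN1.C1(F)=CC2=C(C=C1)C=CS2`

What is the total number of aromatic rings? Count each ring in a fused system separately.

The SMILES encodes a five-membered saturated ring of four carbons and one N–H nitrogen; a five-membered ring with nitrogens at positions 1 and 3 (one bearing H, one in a C=N bond) and two double bonds; a six-membered carbon ring with three alternating C=C double bonds, fused to a five-membered ring containing one sulfur and two C=C double bonds.
The 5-membered ring with one N–H has only sp³ atoms, so it is not fully conjugated — not aromatic (pyrrolidine).
The 5-membered ring with two nitrogens (one N–H, one =N–) is planar and fully conjugated; 2 ring double bonds (4 π electrons) plus a heteroatom lone pair (2) give 6 π electrons. 6 = 4(1)+2, so it is aromatic (imidazole).
The fused 6/5-membered bicyclic (with one sulfur) is a single π system with 9 sp² atoms and 10 π electrons from ring double bonds plus a heteroatom lone pair. 10 = 4(2)+2, so the system is aromatic and both rings count as aromatic (benzothiophene).
3 of the 4 rings are aromatic. Total: 3.

3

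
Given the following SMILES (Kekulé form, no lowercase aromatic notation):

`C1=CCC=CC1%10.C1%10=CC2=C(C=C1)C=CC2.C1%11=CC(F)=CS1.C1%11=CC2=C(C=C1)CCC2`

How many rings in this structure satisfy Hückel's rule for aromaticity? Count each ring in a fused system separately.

The SMILES encodes a six-membered carbon ring with two isolated C=C double bonds and two sp³ carbons; a six-membered carbon ring with three alternating C=C double bonds, fused to a five-membered carbon ring containing one C=C double bond and one sp³ carbon; a five-membered ring of four carbons and one sulfur, with two C=C double bonds; a six-membered carbon ring with three alternating C=C double bonds, fused to a saturated five-membered carbon ring.
The 6-membered ring has two sp³ carbons, so it is not fully conjugated — not aromatic (1,4-cyclohexadiene).
The second 6-membered ring is fully conjugated (every ring atom contributes a p orbital); 3 ring double bonds give 6 π electrons. Since 6 = 4n+2 (n=1), it is aromatic (benzene ring).
The 5-membered ring has one sp³ carbon, so it is not fully conjugated — not aromatic (cyclopentene ring).
The 5-membered ring with one sulfur is fully conjugated (every ring atom contributes a p orbital); 2 ring double bonds (4 π electrons) plus a heteroatom lone pair (2) give 6 π electrons. That satisfies 4n+2 with n=1, so it is aromatic (thiophene).
The third 6-membered ring is planar and fully conjugated; 3 ring double bonds give 6 π electrons. 6 = 4(1)+2, so it is aromatic (benzene ring).
The second 5-membered ring has three sp³ carbons, so it is not fully conjugated — not aromatic (cyclopentane ring).
3 of the 6 rings are aromatic. Total: 3.

3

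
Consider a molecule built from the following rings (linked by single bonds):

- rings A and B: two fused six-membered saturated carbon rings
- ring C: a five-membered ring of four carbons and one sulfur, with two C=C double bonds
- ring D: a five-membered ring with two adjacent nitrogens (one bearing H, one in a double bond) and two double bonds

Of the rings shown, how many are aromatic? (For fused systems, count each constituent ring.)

2

Ring A has only sp³ atoms, so it is not fully conjugated — not aromatic (cyclohexane ring).
Ring B has only sp³ atoms, so it is not fully conjugated — not aromatic (cyclohexane ring).
Ring C is planar and fully conjugated; 2 ring double bonds (4 π electrons) plus a heteroatom lone pair (2) give 6 π electrons. That satisfies 4n+2 with n=1, so ring C is aromatic (thiophene).
Ring D is planar and fully conjugated; 2 ring double bonds (4 π electrons) plus a heteroatom lone pair (2) give 6 π electrons. Since 6 = 4n+2 (n=1), ring D is aromatic (pyrazole).
Aromatic: C, D. Total: 2.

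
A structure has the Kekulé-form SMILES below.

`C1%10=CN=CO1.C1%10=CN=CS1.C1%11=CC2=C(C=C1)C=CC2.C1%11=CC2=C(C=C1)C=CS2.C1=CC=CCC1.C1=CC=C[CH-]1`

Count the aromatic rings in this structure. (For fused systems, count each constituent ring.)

The SMILES encodes a five-membered ring with an oxygen at position 1 and a nitrogen at position 3 (in a C=N bond), with two double bonds; a five-membered ring with a sulfur at position 1 and a nitrogen at position 3 (in a C=N bond), with two double bonds; a six-membered carbon ring with three alternating C=C double bonds, fused to a five-membered carbon ring containing one C=C double bond and one sp³ carbon; a six-membered carbon ring with three alternating C=C double bonds, fused to a five-membered ring containing one sulfur and two C=C double bonds; a six-membered carbon ring with two conjugated C=C double bonds and two sp³ carbons; a five-membered all-carbon ring bearing a negative charge on one carbon, with two C=C double bonds.
The 5-membered ring with one oxygen and one =N– is planar and fully conjugated; 2 ring double bonds (4 π electrons) plus a heteroatom lone pair (2) give 6 π electrons. That satisfies 4n+2 with n=1, so it is aromatic (oxazole).
The 5-membered ring with one sulfur and one =N– is fully conjugated (every ring atom contributes a p orbital); 2 ring double bonds (4 π electrons) plus a heteroatom lone pair (2) give 6 π electrons. 6 = 4(1)+2, so it is aromatic (thiazole).
The 6-membered ring has a continuous p-orbital overlap around the ring; 3 ring double bonds give 6 π electrons. Since 6 = 4n+2 (n=1), it is aromatic (benzene ring).
The 5-membered ring has one sp³ carbon, so it is not fully conjugated — not aromatic (cyclopentene ring).
The fused 6/5-membered bicyclic (with one sulfur) is a single π system with 9 sp² atoms and 10 π electrons from ring double bonds plus a heteroatom lone pair. 10 = 4(2)+2, so the system is aromatic and both rings count as aromatic (benzothiophene).
The second 6-membered ring has two sp³ carbons, so it is not fully conjugated — not aromatic (1,3-cyclohexadiene).
The second 5-membered ring is fully conjugated (every ring atom contributes a p orbital); 2 ring double bonds (4 π electrons) plus the carbanion lone pair (2) give 6 π electrons. Since 6 = 4n+2 (n=1), it is aromatic (cyclopentadienyl anion).
6 of the 8 rings are aromatic. Total: 6.

6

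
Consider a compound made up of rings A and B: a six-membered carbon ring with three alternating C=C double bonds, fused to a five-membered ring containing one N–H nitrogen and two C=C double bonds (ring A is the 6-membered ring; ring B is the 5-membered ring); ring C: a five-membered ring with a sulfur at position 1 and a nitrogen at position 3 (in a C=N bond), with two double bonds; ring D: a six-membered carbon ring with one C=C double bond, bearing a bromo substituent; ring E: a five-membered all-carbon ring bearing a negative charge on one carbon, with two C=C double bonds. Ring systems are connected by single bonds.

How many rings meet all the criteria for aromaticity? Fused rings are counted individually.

4

Rings A and B form a fused bicyclic system (with one N–H) with 9 sp² atoms and 10 π electrons from ring double bonds plus a heteroatom lone pair. 10 = 4(2)+2, so the system is aromatic and both rings count as aromatic (indole).
Ring C is fully conjugated (every ring atom contributes a p orbital); 2 ring double bonds (4 π electrons) plus a heteroatom lone pair (2) give 6 π electrons. 6 = 4(1)+2, so ring C is aromatic (thiazole).
Ring D has four sp³ carbons, so it is not fully conjugated — not aromatic (cyclohexene).
Ring E is planar and fully conjugated; 2 ring double bonds (4 π electrons) plus the carbanion lone pair (2) give 6 π electrons. Since 6 = 4n+2 (n=1), ring E is aromatic (cyclopentadienyl anion).
Aromatic: A, B, C, E. Total: 4.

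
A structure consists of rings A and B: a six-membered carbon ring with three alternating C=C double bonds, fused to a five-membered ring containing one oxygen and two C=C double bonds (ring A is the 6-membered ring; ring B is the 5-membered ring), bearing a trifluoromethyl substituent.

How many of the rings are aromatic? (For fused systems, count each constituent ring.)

Rings A and B form a fused bicyclic system (with one oxygen) with 9 sp² atoms and 10 π electrons from ring double bonds plus a heteroatom lone pair. 10 = 4(2)+2, so the system is aromatic and both rings count as aromatic (benzofuran).
Aromatic: A, B. Total: 2.

2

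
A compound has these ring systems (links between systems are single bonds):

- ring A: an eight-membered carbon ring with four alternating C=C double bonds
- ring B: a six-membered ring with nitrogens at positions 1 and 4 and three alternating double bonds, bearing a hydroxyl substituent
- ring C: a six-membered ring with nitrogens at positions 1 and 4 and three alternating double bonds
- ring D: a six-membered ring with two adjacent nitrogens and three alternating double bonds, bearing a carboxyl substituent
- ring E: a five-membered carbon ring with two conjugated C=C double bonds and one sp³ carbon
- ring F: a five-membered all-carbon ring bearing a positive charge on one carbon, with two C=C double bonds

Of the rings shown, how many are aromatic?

Ring A has only sp² ring atoms; a planar conformation would have a fully conjugated π system of 8 electrons. But 8 = 4(2), which is 4n not 4n+2, so ring A is not aromatic (cyclooctatetraene) — cyclooctatetraene distorts into a non-planar tub to avoid antiaromaticity.
Ring B is fully conjugated (every ring atom contributes a p orbital); 3 ring double bonds give 6 π electrons. Since 6 = 4n+2 (n=1), ring B is aromatic (pyrazine).
Ring C has a continuous p-orbital overlap around the ring; 3 ring double bonds give 6 π electrons. Since 6 = 4n+2 (n=1), ring C is aromatic (pyrazine).
Ring D is planar and fully conjugated; 3 ring double bonds give 6 π electrons. 6 = 4(1)+2, so ring D is aromatic (pyridazine).
Ring E has one sp³ carbon, so it is not fully conjugated — not aromatic (cyclopentadiene).
Ring F has only sp² ring atoms; a planar conformation would have a fully conjugated π system of 4 electrons. But 4 = 4(1), which is 4n not 4n+2, so ring F is not aromatic (cyclopentadienyl cation).
Aromatic: B, C, D. Total: 3.

3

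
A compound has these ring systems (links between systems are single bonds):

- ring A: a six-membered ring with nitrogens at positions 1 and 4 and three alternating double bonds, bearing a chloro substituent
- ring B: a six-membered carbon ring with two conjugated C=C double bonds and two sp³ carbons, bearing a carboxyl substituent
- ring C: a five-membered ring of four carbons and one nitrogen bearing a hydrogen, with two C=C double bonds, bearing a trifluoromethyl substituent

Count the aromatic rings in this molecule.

2

Ring A is fully conjugated (every ring atom contributes a p orbital); 3 ring double bonds give 6 π electrons. Since 6 = 4n+2 (n=1), ring A is aromatic (pyrazine).
Ring B has two sp³ carbons, so it is not fully conjugated — not aromatic (1,3-cyclohexadiene).
Ring C has a continuous p-orbital overlap around the ring; 2 ring double bonds (4 π electrons) plus a heteroatom lone pair (2) give 6 π electrons. That satisfies 4n+2 with n=1, so ring C is aromatic (pyrrole).
Aromatic: A, C. Total: 2.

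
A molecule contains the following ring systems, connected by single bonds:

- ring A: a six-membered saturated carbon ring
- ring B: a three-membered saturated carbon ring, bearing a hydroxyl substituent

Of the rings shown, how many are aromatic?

Ring A has only sp³ atoms, so it is not fully conjugated — not aromatic (cyclohexane).
Ring B has only sp³ atoms, so it is not fully conjugated — not aromatic (cyclopropane).
No ring is aromatic. Total: 0.

0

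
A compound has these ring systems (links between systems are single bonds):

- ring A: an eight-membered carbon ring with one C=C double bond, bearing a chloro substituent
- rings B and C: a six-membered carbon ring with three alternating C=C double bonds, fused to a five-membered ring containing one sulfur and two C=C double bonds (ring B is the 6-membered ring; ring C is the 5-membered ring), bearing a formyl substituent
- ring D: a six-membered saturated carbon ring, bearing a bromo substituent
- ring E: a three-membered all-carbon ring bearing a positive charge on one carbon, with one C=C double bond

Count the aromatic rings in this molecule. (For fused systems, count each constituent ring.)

3

Ring A has six sp³ carbons, so it is not fully conjugated — not aromatic (cyclooctene).
Rings B and C form a fused bicyclic system (with one sulfur) with 9 sp² atoms and 10 π electrons from ring double bonds plus a heteroatom lone pair. 10 = 4(2)+2, so the system is aromatic and both rings count as aromatic (benzothiophene).
Ring D has only sp³ atoms, so it is not fully conjugated — not aromatic (cyclohexane).
Ring E is planar and fully conjugated; 1 ring double bond (2 π electrons) plus the carbocation's empty p orbital (0, but keeps the ring conjugated) give 2 π electrons. That satisfies 4n+2 with n=0, so ring E is aromatic (cyclopropenyl cation).
Aromatic: B, C, E. Total: 3.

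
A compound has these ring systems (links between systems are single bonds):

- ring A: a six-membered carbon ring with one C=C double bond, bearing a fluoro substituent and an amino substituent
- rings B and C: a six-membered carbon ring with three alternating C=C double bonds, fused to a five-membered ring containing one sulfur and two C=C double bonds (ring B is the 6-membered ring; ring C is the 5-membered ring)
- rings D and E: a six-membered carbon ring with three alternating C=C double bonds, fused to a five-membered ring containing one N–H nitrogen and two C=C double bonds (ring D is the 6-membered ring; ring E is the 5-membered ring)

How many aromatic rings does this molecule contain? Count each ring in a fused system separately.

Ring A has four sp³ carbons, so it is not fully conjugated — not aromatic (cyclohexene).
Rings B and C form a fused bicyclic system (with one sulfur) with 9 sp² atoms and 10 π electrons from ring double bonds plus a heteroatom lone pair. 10 = 4(2)+2, so the system is aromatic and both rings count as aromatic (benzothiophene).
Rings D and E form a fused bicyclic system (with one N–H) with 9 sp² atoms and 10 π electrons from ring double bonds plus a heteroatom lone pair. 10 = 4(2)+2, so the system is aromatic and both rings count as aromatic (indole).
Aromatic: B, C, D, E. Total: 4.

4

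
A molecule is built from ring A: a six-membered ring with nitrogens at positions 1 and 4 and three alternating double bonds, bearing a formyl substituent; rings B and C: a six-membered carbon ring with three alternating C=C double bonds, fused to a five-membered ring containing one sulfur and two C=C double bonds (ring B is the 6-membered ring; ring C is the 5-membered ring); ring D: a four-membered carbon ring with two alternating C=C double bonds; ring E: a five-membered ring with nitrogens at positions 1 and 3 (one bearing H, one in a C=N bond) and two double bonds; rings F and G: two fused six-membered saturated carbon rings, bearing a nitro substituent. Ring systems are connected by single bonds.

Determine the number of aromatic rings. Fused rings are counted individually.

Ring A is fully conjugated (every ring atom contributes a p orbital); 3 ring double bonds give 6 π electrons. Since 6 = 4n+2 (n=1), ring A is aromatic (pyrazine).
Rings B and C form a fused bicyclic system (with one sulfur) with 9 sp² atoms and 10 π electrons from ring double bonds plus a heteroatom lone pair. 10 = 4(2)+2, so the system is aromatic and both rings count as aromatic (benzothiophene).
Ring D has only sp² ring atoms; a planar conformation would have a fully conjugated π system of 4 electrons. But 4 = 4(1), which is 4n not 4n+2, so ring D is not aromatic (cyclobutadiene) — cyclobutadiene is antiaromatic and distorts to a rectangle.
Ring E is fully conjugated (every ring atom contributes a p orbital); 2 ring double bonds (4 π electrons) plus a heteroatom lone pair (2) give 6 π electrons. 6 = 4(1)+2, so ring E is aromatic (imidazole).
Ring F has only sp³ atoms, so it is not fully conjugated — not aromatic (cyclohexane ring).
Ring G has only sp³ atoms, so it is not fully conjugated — not aromatic (cyclohexane ring).
Aromatic: A, B, C, E. Total: 4.

4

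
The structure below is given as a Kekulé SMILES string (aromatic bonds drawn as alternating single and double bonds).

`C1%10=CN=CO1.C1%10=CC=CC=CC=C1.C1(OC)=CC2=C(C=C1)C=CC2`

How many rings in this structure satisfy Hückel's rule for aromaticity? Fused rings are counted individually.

2

The SMILES encodes a five-membered ring with an oxygen at position 1 and a nitrogen at position 3 (in a C=N bond), with two double bonds; an eight-membered carbon ring with four alternating C=C double bonds; a six-membered carbon ring with three alternating C=C double bonds, fused to a five-membered carbon ring containing one C=C double bond and one sp³ carbon.
The 5-membered ring with one oxygen and one =N– is planar and fully conjugated; 2 ring double bonds (4 π electrons) plus a heteroatom lone pair (2) give 6 π electrons. 6 = 4(1)+2, so it is aromatic (oxazole).
The 8-membered ring has only sp² ring atoms; a planar conformation would have a fully conjugated π system of 8 electrons. But 8 = 4(2), which is 4n not 4n+2, so it is not aromatic (cyclooctatetraene) — cyclooctatetraene distorts into a non-planar tub to avoid antiaromaticity.
The 6-membered ring is fully conjugated (every ring atom contributes a p orbital); 3 ring double bonds give 6 π electrons. Since 6 = 4n+2 (n=1), it is aromatic (benzene ring).
The 5-membered ring has one sp³ carbon, so it is not fully conjugated — not aromatic (cyclopentene ring).
2 of the 4 rings are aromatic. Total: 2.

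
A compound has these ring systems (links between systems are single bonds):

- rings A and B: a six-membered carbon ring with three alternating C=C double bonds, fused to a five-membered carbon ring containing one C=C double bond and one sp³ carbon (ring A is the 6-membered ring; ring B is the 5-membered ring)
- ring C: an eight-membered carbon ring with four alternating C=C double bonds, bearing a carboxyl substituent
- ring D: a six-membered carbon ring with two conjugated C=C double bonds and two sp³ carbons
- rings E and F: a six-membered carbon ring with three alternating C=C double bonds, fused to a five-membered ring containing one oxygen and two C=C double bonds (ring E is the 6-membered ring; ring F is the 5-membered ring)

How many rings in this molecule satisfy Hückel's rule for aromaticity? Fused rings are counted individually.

Ring A is fully conjugated (every ring atom contributes a p orbital); 3 ring double bonds give 6 π electrons. That satisfies 4n+2 with n=1, so ring A is aromatic (benzene ring).
Ring B has one sp³ carbon, so it is not fully conjugated — not aromatic (cyclopentene ring).
Ring C has only sp² ring atoms; a planar conformation would have a fully conjugated π system of 8 electrons. But 8 = 4(2), which is 4n not 4n+2, so ring C is not aromatic (cyclooctatetraene) — cyclooctatetraene distorts into a non-planar tub to avoid antiaromaticity.
Ring D has two sp³ carbons, so it is not fully conjugated — not aromatic (1,3-cyclohexadiene).
Rings E and F form a fused bicyclic system (with one oxygen) with 9 sp² atoms and 10 π electrons from ring double bonds plus a heteroatom lone pair. 10 = 4(2)+2, so the system is aromatic and both rings count as aromatic (benzofuran).
Aromatic: A, E, F. Total: 3.

3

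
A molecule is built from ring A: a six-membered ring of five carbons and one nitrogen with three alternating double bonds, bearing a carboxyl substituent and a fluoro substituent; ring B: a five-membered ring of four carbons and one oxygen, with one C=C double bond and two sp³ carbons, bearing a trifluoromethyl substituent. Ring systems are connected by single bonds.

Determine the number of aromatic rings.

1

Ring A is fully conjugated (every ring atom contributes a p orbital); 3 ring double bonds give 6 π electrons. Since 6 = 4n+2 (n=1), ring A is aromatic (pyridine).
Ring B has two sp³ carbons, so it is not fully conjugated — not aromatic (2,3-dihydrofuran).
Aromatic: A. Total: 1.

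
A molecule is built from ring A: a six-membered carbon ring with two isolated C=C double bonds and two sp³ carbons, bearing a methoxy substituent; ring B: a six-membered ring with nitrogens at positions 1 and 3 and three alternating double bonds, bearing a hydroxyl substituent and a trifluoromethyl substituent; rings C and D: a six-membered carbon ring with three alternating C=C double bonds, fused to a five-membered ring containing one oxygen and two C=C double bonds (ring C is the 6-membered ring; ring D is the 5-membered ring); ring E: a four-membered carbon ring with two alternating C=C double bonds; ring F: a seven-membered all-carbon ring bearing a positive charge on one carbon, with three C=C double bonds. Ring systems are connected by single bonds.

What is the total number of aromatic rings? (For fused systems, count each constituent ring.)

4

Ring A has two sp³ carbons, so it is not fully conjugated — not aromatic (1,4-cyclohexadiene).
Ring B is fully conjugated (every ring atom contributes a p orbital); 3 ring double bonds give 6 π electrons. 6 = 4(1)+2, so ring B is aromatic (pyrimidine).
Rings C and D form a fused bicyclic system (with one oxygen) with 9 sp² atoms and 10 π electrons from ring double bonds plus a heteroatom lone pair. 10 = 4(2)+2, so the system is aromatic and both rings count as aromatic (benzofuran).
Ring E has only sp² ring atoms; a planar conformation would have a fully conjugated π system of 4 electrons. But 4 = 4(1), which is 4n not 4n+2, so ring E is not aromatic (cyclobutadiene) — cyclobutadiene is antiaromatic and distorts to a rectangle.
Ring F has a continuous p-orbital overlap around the ring; 3 ring double bonds (6 π electrons) plus the carbocation's empty p orbital (0, but keeps the ring conjugated) give 6 π electrons. Since 6 = 4n+2 (n=1), ring F is aromatic (tropylium cation).
Aromatic: B, C, D, F. Total: 4.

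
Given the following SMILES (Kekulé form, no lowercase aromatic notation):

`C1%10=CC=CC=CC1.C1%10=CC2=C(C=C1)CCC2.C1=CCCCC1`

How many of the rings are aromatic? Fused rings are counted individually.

1

The SMILES encodes a seven-membered carbon ring with three C=C double bonds and one sp³ carbon; a six-membered carbon ring with three alternating C=C double bonds, fused to a saturated five-membered carbon ring; a six-membered carbon ring with one C=C double bond.
The 7-membered ring has one sp³ carbon, so it is not fully conjugated — not aromatic (cycloheptatriene).
The 6-membered ring is planar and fully conjugated; 3 ring double bonds give 6 π electrons. 6 = 4(1)+2, so it is aromatic (benzene ring).
The 5-membered ring has three sp³ carbons, so it is not fully conjugated — not aromatic (cyclopentane ring).
The second 6-membered ring has four sp³ carbons, so it is not fully conjugated — not aromatic (cyclohexene).
1 of the 4 rings is aromatic. Total: 1.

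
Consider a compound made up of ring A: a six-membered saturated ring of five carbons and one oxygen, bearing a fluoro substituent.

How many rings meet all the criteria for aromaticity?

0

Ring A has only sp³ atoms, so it is not fully conjugated — not aromatic (tetrahydropyran).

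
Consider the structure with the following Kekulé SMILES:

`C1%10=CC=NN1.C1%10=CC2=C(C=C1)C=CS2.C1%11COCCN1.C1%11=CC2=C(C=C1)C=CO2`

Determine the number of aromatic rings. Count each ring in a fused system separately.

5

The SMILES encodes a five-membered ring with two adjacent nitrogens (one bearing H, one in a double bond) and two double bonds; a six-membered carbon ring with three alternating C=C double bonds, fused to a five-membered ring containing one sulfur and two C=C double bonds; a six-membered saturated ring with an oxygen and an N–H nitrogen at positions 1 and 4; a six-membered carbon ring with three alternating C=C double bonds, fused to a five-membered ring containing one oxygen and two C=C double bonds.
The 5-membered ring with two adjacent nitrogens (one N–H, one =N–) is fully conjugated (every ring atom contributes a p orbital); 2 ring double bonds (4 π electrons) plus a heteroatom lone pair (2) give 6 π electrons. That satisfies 4n+2 with n=1, so it is aromatic (pyrazole).
The fused 6/5-membered bicyclic (with one sulfur) is a single π system with 9 sp² atoms and 10 π electrons from ring double bonds plus a heteroatom lone pair. 10 = 4(2)+2, so the system is aromatic and both rings count as aromatic (benzothiophene).
The 6-membered ring with one oxygen and one N–H (1,4) has only sp³ atoms, so it is not fully conjugated — not aromatic (morpholine).
The fused 6/5-membered bicyclic (with one oxygen) is a single π system with 9 sp² atoms and 10 π electrons from ring double bonds plus a heteroatom lone pair. 10 = 4(2)+2, so the system is aromatic and both rings count as aromatic (benzofuran).
5 of the 6 rings are aromatic. Total: 5.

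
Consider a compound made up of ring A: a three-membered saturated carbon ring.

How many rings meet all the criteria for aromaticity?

0

Ring A has only sp³ atoms, so it is not fully conjugated — not aromatic (cyclopropane).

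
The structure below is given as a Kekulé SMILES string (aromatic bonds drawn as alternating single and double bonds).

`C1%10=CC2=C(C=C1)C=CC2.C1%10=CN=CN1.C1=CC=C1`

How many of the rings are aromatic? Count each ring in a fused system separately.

The SMILES encodes a six-membered carbon ring with three alternating C=C double bonds, fused to a five-membered carbon ring containing one C=C double bond and one sp³ carbon; a five-membered ring with nitrogens at positions 1 and 3 (one bearing H, one in a C=N bond) and two double bonds; a four-membered carbon ring with two alternating C=C double bonds.
The 6-membered ring has a continuous p-orbital overlap around the ring; 3 ring double bonds give 6 π electrons. 6 = 4(1)+2, so it is aromatic (benzene ring).
The 5-membered ring has one sp³ carbon, so it is not fully conjugated — not aromatic (cyclopentene ring).
The 5-membered ring with two nitrogens (one N–H, one =N–) is fully conjugated (every ring atom contributes a p orbital); 2 ring double bonds (4 π electrons) plus a heteroatom lone pair (2) give 6 π electrons. 6 = 4(1)+2, so it is aromatic (imidazole).
The 4-membered ring has only sp² ring atoms; a planar conformation would have a fully conjugated π system of 4 electrons. But 4 = 4(1), which is 4n not 4n+2, so it is not aromatic (cyclobutadiene) — cyclobutadiene is antiaromatic and distorts to a rectangle.
2 of the 4 rings are aromatic. Total: 2.

2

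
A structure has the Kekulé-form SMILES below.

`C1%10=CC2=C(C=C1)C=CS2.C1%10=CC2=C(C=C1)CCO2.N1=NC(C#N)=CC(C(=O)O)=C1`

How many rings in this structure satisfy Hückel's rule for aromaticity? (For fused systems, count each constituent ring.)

The SMILES encodes a six-membered carbon ring with three alternating C=C double bonds, fused to a five-membered ring containing one sulfur and two C=C double bonds; a six-membered carbon ring with three alternating C=C double bonds, fused to a five-membered ring containing one oxygen and two sp³ carbons; a six-membered ring with two adjacent nitrogens and three alternating double bonds.
The fused 6/5-membered bicyclic (with one sulfur) is a single π system with 9 sp² atoms and 10 π electrons from ring double bonds plus a heteroatom lone pair. 10 = 4(2)+2, so the system is aromatic and both rings count as aromatic (benzothiophene).
The 6-membered ring has a continuous p-orbital overlap around the ring; 3 ring double bonds give 6 π electrons. Since 6 = 4n+2 (n=1), it is aromatic (benzene ring).
The 5-membered ring with one oxygen has two sp³ carbons, so it is not fully conjugated — not aromatic (oxolane ring).
The 6-membered ring with two nitrogens (1,2) is planar and fully conjugated; 3 ring double bonds give 6 π electrons. That satisfies 4n+2 with n=1, so it is aromatic (pyridazine).
4 of the 5 rings are aromatic. Total: 4.

4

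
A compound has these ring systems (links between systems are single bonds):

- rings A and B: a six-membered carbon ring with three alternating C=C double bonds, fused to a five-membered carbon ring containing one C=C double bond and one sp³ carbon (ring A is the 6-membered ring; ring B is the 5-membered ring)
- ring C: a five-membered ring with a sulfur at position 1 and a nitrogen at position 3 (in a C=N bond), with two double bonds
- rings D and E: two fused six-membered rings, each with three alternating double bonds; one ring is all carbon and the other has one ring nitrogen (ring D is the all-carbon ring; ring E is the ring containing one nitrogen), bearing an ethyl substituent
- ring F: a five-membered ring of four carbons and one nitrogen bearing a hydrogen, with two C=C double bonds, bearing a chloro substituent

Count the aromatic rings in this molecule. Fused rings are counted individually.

5

Ring A is planar and fully conjugated; 3 ring double bonds give 6 π electrons. Since 6 = 4n+2 (n=1), ring A is aromatic (benzene ring).
Ring B has one sp³ carbon, so it is not fully conjugated — not aromatic (cyclopentene ring).
Ring C is fully conjugated (every ring atom contributes a p orbital); 2 ring double bonds (4 π electrons) plus a heteroatom lone pair (2) give 6 π electrons. 6 = 4(1)+2, so ring C is aromatic (thiazole).
Rings D and E form a fused bicyclic system (with one nitrogen) with 10 sp² atoms and 10 π electrons from ring double bonds. 10 = 4(2)+2, so the system is aromatic and both rings count as aromatic (quinoline).
Ring F is fully conjugated (every ring atom contributes a p orbital); 2 ring double bonds (4 π electrons) plus a heteroatom lone pair (2) give 6 π electrons. 6 = 4(1)+2, so ring F is aromatic (pyrrole).
Aromatic: A, C, D, E, F. Total: 5.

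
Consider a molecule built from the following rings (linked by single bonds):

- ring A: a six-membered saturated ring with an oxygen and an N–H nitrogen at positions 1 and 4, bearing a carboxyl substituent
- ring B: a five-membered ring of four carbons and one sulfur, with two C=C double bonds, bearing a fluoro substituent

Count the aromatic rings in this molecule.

1

Ring A has only sp³ atoms, so it is not fully conjugated — not aromatic (morpholine).
Ring B has a continuous p-orbital overlap around the ring; 2 ring double bonds (4 π electrons) plus a heteroatom lone pair (2) give 6 π electrons. That satisfies 4n+2 with n=1, so ring B is aromatic (thiophene).
Aromatic: B. Total: 1.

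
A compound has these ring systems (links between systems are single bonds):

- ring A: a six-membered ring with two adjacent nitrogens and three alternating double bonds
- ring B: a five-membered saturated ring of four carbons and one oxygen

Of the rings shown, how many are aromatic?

Ring A is planar and fully conjugated; 3 ring double bonds give 6 π electrons. 6 = 4(1)+2, so ring A is aromatic (pyridazine).
Ring B has only sp³ atoms, so it is not fully conjugated — not aromatic (tetrahydrofuran).
Aromatic: A. Total: 1.

1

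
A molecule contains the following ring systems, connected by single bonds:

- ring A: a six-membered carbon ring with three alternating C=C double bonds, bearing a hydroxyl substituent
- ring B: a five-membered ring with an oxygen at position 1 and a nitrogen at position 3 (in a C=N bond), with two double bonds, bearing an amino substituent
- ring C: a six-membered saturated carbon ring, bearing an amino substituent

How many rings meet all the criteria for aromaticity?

Ring A has a continuous p-orbital overlap around the ring; 3 ring double bonds give 6 π electrons. That satisfies 4n+2 with n=1, so ring A is aromatic (benzene).
Ring B is fully conjugated (every ring atom contributes a p orbital); 2 ring double bonds (4 π electrons) plus a heteroatom lone pair (2) give 6 π electrons. 6 = 4(1)+2, so ring B is aromatic (oxazole).
Ring C has only sp³ atoms, so it is not fully conjugated — not aromatic (cyclohexane).
Aromatic: A, B. Total: 2.

2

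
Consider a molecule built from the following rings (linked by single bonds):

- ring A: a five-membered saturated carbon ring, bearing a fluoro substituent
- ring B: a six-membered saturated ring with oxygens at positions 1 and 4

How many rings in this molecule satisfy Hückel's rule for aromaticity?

0

Ring A has only sp³ atoms, so it is not fully conjugated — not aromatic (cyclopentane).
Ring B has only sp³ atoms, so it is not fully conjugated — not aromatic (1,4-dioxane).
No ring is aromatic. Total: 0.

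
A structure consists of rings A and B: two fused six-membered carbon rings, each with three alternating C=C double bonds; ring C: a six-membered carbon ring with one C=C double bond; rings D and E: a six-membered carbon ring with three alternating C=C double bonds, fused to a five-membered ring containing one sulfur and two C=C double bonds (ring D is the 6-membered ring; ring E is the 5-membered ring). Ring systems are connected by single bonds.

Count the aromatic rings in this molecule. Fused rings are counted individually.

4

Rings A and B form a fused bicyclic system with 10 sp² atoms and 10 π electrons from ring double bonds. 10 = 4(2)+2, so the system is aromatic and both rings count as aromatic (naphthalene).
Ring C has four sp³ carbons, so it is not fully conjugated — not aromatic (cyclohexene).
Rings D and E form a fused bicyclic system (with one sulfur) with 9 sp² atoms and 10 π electrons from ring double bonds plus a heteroatom lone pair. 10 = 4(2)+2, so the system is aromatic and both rings count as aromatic (benzothiophene).
Aromatic: A, B, D, E. Total: 4.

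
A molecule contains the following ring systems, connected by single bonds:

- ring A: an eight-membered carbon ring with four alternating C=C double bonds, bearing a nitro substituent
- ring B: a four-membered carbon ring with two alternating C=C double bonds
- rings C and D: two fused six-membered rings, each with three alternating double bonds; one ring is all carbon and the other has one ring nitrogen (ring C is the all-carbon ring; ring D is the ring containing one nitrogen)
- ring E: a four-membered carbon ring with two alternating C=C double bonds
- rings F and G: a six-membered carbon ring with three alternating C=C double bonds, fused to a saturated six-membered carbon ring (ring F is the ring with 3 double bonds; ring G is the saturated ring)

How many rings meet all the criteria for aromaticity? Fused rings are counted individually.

3

Ring A has only sp² ring atoms; a planar conformation would have a fully conjugated π system of 8 electrons. But 8 = 4(2), which is 4n not 4n+2, so ring A is not aromatic (cyclooctatetraene) — cyclooctatetraene distorts into a non-planar tub to avoid antiaromaticity.
Ring B has only sp² ring atoms; a planar conformation would have a fully conjugated π system of 4 electrons. But 4 = 4(1), which is 4n not 4n+2, so ring B is not aromatic (cyclobutadiene) — cyclobutadiene is antiaromatic and distorts to a rectangle.
Rings C and D form a fused bicyclic system (with one nitrogen) with 10 sp² atoms and 10 π electrons from ring double bonds. 10 = 4(2)+2, so the system is aromatic and both rings count as aromatic (quinoline).
Ring E has only sp² ring atoms; a planar conformation would have a fully conjugated π system of 4 electrons. But 4 = 4(1), which is 4n not 4n+2, so ring E is not aromatic (cyclobutadiene) — cyclobutadiene is antiaromatic and distorts to a rectangle.
Ring F has a continuous p-orbital overlap around the ring; 3 ring double bonds give 6 π electrons. That satisfies 4n+2 with n=1, so ring F is aromatic (benzene ring).
Ring G has four sp³ carbons, so it is not fully conjugated — not aromatic (cyclohexane ring).
Aromatic: C, D, F. Total: 3.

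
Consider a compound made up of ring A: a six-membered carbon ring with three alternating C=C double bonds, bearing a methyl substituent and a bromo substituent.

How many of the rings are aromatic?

Ring A is fully conjugated (every ring atom contributes a p orbital); 3 ring double bonds give 6 π electrons. Since 6 = 4n+2 (n=1), ring A is aromatic (benzene).

1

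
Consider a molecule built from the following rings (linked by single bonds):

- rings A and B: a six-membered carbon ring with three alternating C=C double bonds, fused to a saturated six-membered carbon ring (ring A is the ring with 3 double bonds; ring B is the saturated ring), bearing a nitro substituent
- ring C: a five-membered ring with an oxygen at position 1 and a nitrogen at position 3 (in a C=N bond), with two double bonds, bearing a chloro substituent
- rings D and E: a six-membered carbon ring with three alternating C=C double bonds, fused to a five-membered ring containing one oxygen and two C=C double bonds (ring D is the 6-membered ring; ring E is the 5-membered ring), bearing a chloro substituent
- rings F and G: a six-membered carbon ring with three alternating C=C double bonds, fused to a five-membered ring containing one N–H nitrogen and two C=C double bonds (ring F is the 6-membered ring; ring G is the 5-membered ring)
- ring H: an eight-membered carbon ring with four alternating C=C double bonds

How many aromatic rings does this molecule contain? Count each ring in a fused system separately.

Ring A is planar and fully conjugated; 3 ring double bonds give 6 π electrons. That satisfies 4n+2 with n=1, so ring A is aromatic (benzene ring).
Ring B has four sp³ carbons, so it is not fully conjugated — not aromatic (cyclohexane ring).
Ring C is planar and fully conjugated; 2 ring double bonds (4 π electrons) plus a heteroatom lone pair (2) give 6 π electrons. That satisfies 4n+2 with n=1, so ring C is aromatic (oxazole).
Rings D and E form a fused bicyclic system (with one oxygen) with 9 sp² atoms and 10 π electrons from ring double bonds plus a heteroatom lone pair. 10 = 4(2)+2, so the system is aromatic and both rings count as aromatic (benzofuran).
Rings F and G form a fused bicyclic system (with one N–H) with 9 sp² atoms and 10 π electrons from ring double bonds plus a heteroatom lone pair. 10 = 4(2)+2, so the system is aromatic and both rings count as aromatic (indole).
Ring H has only sp² ring atoms; a planar conformation would have a fully conjugated π system of 8 electrons. But 8 = 4(2), which is 4n not 4n+2, so ring H is not aromatic (cyclooctatetraene) — cyclooctatetraene distorts into a non-planar tub to avoid antiaromaticity.
Aromatic: A, C, D, E, F, G. Total: 6.

6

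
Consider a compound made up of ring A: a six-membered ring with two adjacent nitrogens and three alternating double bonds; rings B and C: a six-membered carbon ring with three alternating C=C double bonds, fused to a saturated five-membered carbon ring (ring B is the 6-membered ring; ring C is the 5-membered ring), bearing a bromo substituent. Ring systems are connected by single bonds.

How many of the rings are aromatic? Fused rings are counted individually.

2

Ring A is planar and fully conjugated; 3 ring double bonds give 6 π electrons. That satisfies 4n+2 with n=1, so ring A is aromatic (pyridazine).
Ring B is fully conjugated (every ring atom contributes a p orbital); 3 ring double bonds give 6 π electrons. Since 6 = 4n+2 (n=1), ring B is aromatic (benzene ring).
Ring C has three sp³ carbons, so it is not fully conjugated — not aromatic (cyclopentane ring).
Aromatic: A, B. Total: 2.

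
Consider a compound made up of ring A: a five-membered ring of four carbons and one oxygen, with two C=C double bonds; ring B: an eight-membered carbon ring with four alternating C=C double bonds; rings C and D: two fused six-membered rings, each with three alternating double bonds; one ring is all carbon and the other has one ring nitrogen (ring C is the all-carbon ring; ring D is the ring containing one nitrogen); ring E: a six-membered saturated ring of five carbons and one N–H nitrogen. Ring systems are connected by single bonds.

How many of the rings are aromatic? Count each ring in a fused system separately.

3

Ring A has a continuous p-orbital overlap around the ring; 2 ring double bonds (4 π electrons) plus a heteroatom lone pair (2) give 6 π electrons. That satisfies 4n+2 with n=1, so ring A is aromatic (furan).
Ring B has only sp² ring atoms; a planar conformation would have a fully conjugated π system of 8 electrons. But 8 = 4(2), which is 4n not 4n+2, so ring B is not aromatic (cyclooctatetraene) — cyclooctatetraene distorts into a non-planar tub to avoid antiaromaticity.
Rings C and D form a fused bicyclic system (with one nitrogen) with 10 sp² atoms and 10 π electrons from ring double bonds. 10 = 4(2)+2, so the system is aromatic and both rings count as aromatic (quinoline).
Ring E has only sp³ atoms, so it is not fully conjugated — not aromatic (piperidine).
Aromatic: A, C, D. Total: 3.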